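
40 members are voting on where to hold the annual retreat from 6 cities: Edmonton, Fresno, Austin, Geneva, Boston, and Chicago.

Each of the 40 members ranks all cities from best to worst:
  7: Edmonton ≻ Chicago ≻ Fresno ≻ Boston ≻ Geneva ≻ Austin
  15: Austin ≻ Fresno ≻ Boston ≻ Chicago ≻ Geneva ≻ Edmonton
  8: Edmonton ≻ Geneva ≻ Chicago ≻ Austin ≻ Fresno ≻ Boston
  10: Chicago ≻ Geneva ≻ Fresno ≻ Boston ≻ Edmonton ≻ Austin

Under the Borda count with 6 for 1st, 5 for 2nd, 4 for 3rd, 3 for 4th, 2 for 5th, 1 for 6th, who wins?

Chicago

Edmonton: 7×6 + 15×1 + 8×6 + 10×2 = 125
Fresno: 7×4 + 15×5 + 8×2 + 10×4 = 159
Austin: 7×1 + 15×6 + 8×3 + 10×1 = 131
Geneva: 7×2 + 15×2 + 8×5 + 10×5 = 134
Boston: 7×3 + 15×4 + 8×1 + 10×3 = 119
Chicago: 7×5 + 15×3 + 8×4 + 10×6 = 172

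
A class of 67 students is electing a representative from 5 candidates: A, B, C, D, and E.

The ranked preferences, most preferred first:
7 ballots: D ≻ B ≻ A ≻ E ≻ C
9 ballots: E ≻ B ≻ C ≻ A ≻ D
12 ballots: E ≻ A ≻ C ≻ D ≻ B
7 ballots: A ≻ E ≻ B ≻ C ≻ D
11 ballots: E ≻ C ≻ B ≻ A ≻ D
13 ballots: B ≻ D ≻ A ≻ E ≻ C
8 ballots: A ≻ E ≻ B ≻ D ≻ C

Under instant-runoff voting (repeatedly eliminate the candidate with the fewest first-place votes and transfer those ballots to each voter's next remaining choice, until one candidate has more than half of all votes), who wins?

Round 1: A 15, B 13, C 0, D 7, E 32. C eliminated.
Round 2: A 15, B 13, D 7, E 32. D eliminated.
Round 3: A 15, B 20, E 32. A eliminated.
Round 4: B 20, E 47. E has a majority (≥34).

E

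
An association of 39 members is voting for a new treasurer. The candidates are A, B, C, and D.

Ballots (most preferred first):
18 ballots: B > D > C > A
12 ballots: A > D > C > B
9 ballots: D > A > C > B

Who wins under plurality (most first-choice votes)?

B

First-place votes: A 12, B 18, C 0, D 9.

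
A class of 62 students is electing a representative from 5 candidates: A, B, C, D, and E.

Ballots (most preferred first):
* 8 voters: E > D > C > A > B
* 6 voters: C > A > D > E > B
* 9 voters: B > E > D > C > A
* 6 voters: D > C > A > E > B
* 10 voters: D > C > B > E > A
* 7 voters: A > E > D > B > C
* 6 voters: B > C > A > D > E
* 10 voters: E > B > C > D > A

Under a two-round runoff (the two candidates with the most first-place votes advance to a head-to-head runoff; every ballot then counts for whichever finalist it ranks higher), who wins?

E

Round 1 first-place votes: A 7, B 15, C 6, D 16, E 18. E and D advance.
Runoff: E is ranked above D on 34 ballots, D above E on 28.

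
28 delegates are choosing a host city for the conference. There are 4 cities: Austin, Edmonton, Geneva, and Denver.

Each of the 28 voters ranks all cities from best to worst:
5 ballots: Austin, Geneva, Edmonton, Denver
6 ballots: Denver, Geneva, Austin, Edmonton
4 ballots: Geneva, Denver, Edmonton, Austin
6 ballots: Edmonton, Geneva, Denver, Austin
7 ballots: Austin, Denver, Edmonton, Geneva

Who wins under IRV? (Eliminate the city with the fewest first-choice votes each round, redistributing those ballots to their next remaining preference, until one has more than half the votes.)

Round 1: Austin 12, Edmonton 6, Geneva 4, Denver 6. Geneva eliminated.
Round 2: Austin 12, Edmonton 6, Denver 10. Edmonton eliminated.
Round 3: Austin 12, Denver 16. Denver has a majority (≥15).

Denver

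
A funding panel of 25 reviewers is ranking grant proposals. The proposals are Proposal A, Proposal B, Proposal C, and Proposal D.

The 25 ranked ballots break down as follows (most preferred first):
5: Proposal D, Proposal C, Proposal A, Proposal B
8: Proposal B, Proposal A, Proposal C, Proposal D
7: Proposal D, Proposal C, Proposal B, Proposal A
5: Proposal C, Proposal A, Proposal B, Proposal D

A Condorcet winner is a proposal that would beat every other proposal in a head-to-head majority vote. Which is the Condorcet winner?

Proposal C vs Proposal A: 17–8
Proposal C vs Proposal B: 17–8
Proposal C vs Proposal D: 13–12
Proposal C beats every other proposal.

Proposal C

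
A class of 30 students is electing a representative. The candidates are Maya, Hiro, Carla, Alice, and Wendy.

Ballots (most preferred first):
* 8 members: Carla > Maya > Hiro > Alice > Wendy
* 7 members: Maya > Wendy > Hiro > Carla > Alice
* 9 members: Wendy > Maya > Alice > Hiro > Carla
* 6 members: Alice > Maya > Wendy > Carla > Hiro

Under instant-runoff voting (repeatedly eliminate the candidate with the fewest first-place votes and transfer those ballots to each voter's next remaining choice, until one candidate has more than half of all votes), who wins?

Maya

Round 1: Maya 7, Hiro 0, Carla 8, Alice 6, Wendy 9. Hiro eliminated.
Round 2: Maya 7, Carla 8, Alice 6, Wendy 9. Alice eliminated.
Round 3: Maya 13, Carla 8, Wendy 9. Carla eliminated.
Round 4: Maya 21, Wendy 9. Maya has a majority (≥16).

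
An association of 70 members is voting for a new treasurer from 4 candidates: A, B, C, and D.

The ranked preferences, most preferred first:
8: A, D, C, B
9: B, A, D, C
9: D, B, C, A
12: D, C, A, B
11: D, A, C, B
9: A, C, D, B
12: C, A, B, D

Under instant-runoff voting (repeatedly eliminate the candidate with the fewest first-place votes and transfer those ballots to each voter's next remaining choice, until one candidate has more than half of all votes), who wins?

A

Round 1: A 17, B 9, C 12, D 32. B eliminated.
Round 2: A 26, C 12, D 32. C eliminated.
Round 3: A 38, D 32. A has a majority (≥36).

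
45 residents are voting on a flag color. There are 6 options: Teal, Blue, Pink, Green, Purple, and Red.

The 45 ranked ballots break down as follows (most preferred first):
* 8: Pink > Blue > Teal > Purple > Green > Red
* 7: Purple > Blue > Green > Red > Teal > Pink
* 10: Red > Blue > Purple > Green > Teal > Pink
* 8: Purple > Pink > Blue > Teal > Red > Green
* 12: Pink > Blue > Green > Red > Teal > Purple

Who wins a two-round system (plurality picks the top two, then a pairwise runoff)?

Purple

Round 1 first-place votes: Teal 0, Blue 0, Pink 20, Green 0, Purple 15, Red 10. Pink and Purple advance.
Runoff: Pink is ranked above Purple on 20 ballots, Purple above Pink on 25.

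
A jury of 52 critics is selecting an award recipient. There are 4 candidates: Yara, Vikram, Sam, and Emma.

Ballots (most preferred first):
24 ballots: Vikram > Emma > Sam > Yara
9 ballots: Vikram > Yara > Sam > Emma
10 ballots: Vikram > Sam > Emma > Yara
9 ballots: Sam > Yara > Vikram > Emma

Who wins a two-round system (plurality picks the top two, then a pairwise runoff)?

Round 1 first-place votes: Yara 0, Vikram 43, Sam 9, Emma 0. Vikram and Sam advance.
Runoff: Vikram is ranked above Sam on 43 ballots, Sam above Vikram on 9.

Vikram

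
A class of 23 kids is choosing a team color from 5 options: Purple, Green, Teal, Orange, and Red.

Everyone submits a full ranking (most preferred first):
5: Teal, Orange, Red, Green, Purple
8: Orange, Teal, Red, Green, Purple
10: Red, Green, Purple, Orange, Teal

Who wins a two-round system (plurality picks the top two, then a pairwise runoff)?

Round 1 first-place votes: Purple 0, Green 0, Teal 5, Orange 8, Red 10. Red and Orange advance.
Runoff: Red is ranked above Orange on 10 ballots, Orange above Red on 13.

Orange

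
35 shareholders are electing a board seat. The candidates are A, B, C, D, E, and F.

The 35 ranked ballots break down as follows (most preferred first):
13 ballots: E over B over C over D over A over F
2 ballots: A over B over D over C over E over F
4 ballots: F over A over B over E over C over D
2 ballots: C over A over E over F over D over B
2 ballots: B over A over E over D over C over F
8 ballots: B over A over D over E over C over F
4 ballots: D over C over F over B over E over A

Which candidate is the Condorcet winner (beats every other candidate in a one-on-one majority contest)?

B vs A: 27–8
B vs C: 29–6
B vs D: 29–6
B vs E: 20–15
B vs F: 25–10
B beats every other candidate.

B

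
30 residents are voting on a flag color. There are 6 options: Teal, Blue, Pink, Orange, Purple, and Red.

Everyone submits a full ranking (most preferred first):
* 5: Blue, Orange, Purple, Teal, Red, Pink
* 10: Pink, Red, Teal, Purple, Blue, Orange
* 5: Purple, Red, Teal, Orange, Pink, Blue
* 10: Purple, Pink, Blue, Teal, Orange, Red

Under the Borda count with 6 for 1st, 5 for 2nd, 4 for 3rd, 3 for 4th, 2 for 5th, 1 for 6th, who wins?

Purple

Teal: 5×3 + 10×4 + 5×4 + 10×3 = 105
Blue: 5×6 + 10×2 + 5×1 + 10×4 = 95
Pink: 5×1 + 10×6 + 5×2 + 10×5 = 125
Orange: 5×5 + 10×1 + 5×3 + 10×2 = 70
Purple: 5×4 + 10×3 + 5×6 + 10×6 = 140
Red: 5×2 + 10×5 + 5×5 + 10×1 = 95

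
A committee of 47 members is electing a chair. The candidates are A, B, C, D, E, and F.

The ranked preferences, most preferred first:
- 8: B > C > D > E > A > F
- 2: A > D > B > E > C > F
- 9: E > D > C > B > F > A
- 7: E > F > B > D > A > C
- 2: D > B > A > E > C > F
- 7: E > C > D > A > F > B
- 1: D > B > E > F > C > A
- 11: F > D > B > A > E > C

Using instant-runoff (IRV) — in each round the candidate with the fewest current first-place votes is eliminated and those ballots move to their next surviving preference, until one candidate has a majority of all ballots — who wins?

Round 1: A 2, B 8, C 0, D 3, E 23, F 11. C eliminated.
Round 2: A 2, B 8, D 3, E 23, F 11. A eliminated.
Round 3: B 8, D 5, E 23, F 11. D eliminated.
Round 4: B 13, E 23, F 11. F eliminated.
Round 5: B 24, E 23. B has a majority (≥24).

B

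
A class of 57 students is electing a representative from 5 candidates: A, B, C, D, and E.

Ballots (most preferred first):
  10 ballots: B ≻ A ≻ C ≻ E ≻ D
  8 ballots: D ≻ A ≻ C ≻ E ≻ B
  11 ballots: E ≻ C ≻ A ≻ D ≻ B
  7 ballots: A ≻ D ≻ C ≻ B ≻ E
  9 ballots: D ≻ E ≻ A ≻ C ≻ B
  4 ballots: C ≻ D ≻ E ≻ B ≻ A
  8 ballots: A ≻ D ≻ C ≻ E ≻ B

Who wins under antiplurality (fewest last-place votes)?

Last-place votes: A 4, B 36, C 0, D 10, E 7.

C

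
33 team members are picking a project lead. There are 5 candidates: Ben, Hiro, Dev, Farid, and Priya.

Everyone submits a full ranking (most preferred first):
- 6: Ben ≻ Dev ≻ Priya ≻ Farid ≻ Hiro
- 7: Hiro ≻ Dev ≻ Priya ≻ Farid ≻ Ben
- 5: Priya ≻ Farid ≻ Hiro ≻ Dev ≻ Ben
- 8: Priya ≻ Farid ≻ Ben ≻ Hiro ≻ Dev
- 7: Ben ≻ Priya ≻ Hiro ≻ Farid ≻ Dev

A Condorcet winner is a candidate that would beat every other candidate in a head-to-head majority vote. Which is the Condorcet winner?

Priya

Priya vs Ben: 20–13
Priya vs Hiro: 26–7
Priya vs Dev: 20–13
Priya vs Farid: 33–0
Priya beats every other candidate.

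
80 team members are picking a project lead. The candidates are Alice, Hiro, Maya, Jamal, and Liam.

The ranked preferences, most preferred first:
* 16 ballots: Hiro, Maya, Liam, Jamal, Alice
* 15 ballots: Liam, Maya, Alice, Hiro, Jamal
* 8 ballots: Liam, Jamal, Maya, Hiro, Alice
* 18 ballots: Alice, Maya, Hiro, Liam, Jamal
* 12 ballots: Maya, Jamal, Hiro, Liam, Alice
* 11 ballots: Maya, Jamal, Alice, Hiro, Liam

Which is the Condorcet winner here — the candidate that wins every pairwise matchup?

Maya

Maya vs Alice: 62–18
Maya vs Hiro: 64–16
Maya vs Jamal: 72–8
Maya vs Liam: 57–23
Maya beats every other candidate.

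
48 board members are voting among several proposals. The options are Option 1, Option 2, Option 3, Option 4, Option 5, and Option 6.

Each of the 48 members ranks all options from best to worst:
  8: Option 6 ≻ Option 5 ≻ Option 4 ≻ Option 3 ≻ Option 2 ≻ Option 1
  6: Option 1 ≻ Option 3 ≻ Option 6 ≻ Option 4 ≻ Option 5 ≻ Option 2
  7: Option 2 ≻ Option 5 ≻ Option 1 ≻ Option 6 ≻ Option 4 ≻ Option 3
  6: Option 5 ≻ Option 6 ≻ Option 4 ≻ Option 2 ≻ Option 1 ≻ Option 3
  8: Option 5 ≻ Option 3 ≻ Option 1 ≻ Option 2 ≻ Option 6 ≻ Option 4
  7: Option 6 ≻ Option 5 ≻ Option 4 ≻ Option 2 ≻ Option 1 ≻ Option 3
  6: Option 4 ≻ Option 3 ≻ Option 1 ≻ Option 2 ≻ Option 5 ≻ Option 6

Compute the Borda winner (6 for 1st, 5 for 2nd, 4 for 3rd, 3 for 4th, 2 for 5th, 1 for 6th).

Option 1: 8×1 + 6×6 + 7×4 + 6×2 + 8×4 + 7×2 + 6×4 = 154
Option 2: 8×2 + 6×1 + 7×6 + 6×3 + 8×3 + 7×3 + 6×3 = 145
Option 3: 8×3 + 6×5 + 7×1 + 6×1 + 8×5 + 7×1 + 6×5 = 144
Option 4: 8×4 + 6×3 + 7×2 + 6×4 + 8×1 + 7×4 + 6×6 = 160
Option 5: 8×5 + 6×2 + 7×5 + 6×6 + 8×6 + 7×5 + 6×2 = 218
Option 6: 8×6 + 6×4 + 7×3 + 6×5 + 8×2 + 7×6 + 6×1 = 187

Option 5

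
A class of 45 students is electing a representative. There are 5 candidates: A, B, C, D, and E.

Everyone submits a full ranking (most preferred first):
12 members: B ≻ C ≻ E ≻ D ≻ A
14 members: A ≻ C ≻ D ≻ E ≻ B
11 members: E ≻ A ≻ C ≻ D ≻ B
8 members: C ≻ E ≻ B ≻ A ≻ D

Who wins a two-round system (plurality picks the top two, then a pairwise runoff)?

Round 1 first-place votes: A 14, B 12, C 8, D 0, E 11. A and B advance.
Runoff: A is ranked above B on 25 ballots, B above A on 20.

A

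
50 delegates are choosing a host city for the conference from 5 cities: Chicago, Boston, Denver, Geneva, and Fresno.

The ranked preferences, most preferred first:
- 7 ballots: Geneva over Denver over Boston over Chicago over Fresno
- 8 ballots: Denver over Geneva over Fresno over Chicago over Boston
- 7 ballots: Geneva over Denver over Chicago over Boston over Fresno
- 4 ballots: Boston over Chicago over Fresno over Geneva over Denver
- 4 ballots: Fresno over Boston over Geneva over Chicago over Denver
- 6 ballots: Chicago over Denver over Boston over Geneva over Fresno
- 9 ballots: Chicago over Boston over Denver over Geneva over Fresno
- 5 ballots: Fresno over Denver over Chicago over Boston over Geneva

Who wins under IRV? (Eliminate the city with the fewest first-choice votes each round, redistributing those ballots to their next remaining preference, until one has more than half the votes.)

Round 1: Chicago 15, Boston 4, Denver 8, Geneva 14, Fresno 9. Boston eliminated.
Round 2: Chicago 19, Denver 8, Geneva 14, Fresno 9. Denver eliminated.
Round 3: Chicago 19, Geneva 22, Fresno 9. Fresno eliminated.
Round 4: Chicago 24, Geneva 26. Geneva has a majority (≥26).

Geneva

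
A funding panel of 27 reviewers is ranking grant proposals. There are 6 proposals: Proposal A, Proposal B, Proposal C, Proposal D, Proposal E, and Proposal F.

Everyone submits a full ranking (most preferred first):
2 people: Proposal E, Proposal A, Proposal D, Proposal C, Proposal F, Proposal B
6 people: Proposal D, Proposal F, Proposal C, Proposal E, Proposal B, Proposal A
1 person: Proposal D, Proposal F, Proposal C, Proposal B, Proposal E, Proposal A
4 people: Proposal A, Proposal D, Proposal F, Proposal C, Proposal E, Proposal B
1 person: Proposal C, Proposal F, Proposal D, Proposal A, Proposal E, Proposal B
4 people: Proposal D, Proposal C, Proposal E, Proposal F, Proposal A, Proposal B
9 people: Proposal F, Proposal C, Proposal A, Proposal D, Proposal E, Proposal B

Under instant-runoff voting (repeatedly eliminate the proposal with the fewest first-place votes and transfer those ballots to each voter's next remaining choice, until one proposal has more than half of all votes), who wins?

Proposal D

Round 1: Proposal A 4, Proposal B 0, Proposal C 1, Proposal D 11, Proposal E 2, Proposal F 9. Proposal B eliminated.
Round 2: Proposal A 4, Proposal C 1, Proposal D 11, Proposal E 2, Proposal F 9. Proposal C eliminated.
Round 3: Proposal A 4, Proposal D 11, Proposal E 2, Proposal F 10. Proposal E eliminated.
Round 4: Proposal A 6, Proposal D 11, Proposal F 10. Proposal A eliminated.
Round 5: Proposal D 17, Proposal F 10. Proposal D has a majority (≥14).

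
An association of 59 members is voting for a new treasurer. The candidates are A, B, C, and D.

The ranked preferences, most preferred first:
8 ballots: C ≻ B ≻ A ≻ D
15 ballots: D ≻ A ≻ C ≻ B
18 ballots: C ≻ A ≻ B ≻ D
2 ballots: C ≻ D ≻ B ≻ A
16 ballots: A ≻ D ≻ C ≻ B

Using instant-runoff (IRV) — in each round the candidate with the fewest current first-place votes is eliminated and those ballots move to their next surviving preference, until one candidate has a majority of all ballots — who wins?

A

Round 1: A 16, B 0, C 28, D 15. B eliminated.
Round 2: A 16, C 28, D 15. D eliminated.
Round 3: A 31, C 28. A has a majority (≥30).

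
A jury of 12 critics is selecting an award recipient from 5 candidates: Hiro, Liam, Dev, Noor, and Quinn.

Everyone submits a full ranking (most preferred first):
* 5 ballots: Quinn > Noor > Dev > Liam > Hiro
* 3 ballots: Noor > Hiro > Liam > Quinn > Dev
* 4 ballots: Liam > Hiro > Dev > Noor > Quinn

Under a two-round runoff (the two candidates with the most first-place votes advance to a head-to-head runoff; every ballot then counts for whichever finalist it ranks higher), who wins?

Liam

Round 1 first-place votes: Hiro 0, Liam 4, Dev 0, Noor 3, Quinn 5. Quinn and Liam advance.
Runoff: Quinn is ranked above Liam on 5 ballots, Liam above Quinn on 7.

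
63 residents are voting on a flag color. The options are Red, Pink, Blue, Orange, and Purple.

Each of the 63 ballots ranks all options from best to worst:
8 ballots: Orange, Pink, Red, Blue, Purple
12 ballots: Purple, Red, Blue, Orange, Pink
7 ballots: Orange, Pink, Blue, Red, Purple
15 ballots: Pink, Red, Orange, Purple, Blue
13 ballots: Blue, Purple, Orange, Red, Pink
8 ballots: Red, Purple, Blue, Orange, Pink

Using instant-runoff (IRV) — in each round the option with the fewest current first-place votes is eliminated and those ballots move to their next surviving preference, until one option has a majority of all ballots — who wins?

Round 1: Red 8, Pink 15, Blue 13, Orange 15, Purple 12. Red eliminated.
Round 2: Pink 15, Blue 13, Orange 15, Purple 20. Blue eliminated.
Round 3: Pink 15, Orange 15, Purple 33. Purple has a majority (≥32).

Purple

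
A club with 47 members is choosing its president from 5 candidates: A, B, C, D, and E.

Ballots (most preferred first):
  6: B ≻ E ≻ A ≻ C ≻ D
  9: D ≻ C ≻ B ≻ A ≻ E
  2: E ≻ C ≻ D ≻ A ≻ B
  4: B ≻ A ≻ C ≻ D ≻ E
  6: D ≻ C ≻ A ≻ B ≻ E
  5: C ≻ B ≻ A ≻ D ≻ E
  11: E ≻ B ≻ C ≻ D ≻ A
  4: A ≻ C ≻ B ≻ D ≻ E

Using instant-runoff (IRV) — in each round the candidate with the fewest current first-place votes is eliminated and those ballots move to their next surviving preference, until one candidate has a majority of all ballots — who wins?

Round 1: A 4, B 10, C 5, D 15, E 13. A eliminated.
Round 2: B 10, C 9, D 15, E 13. C eliminated.
Round 3: B 19, D 15, E 13. E eliminated.
Round 4: B 30, D 17. B has a majority (≥24).

B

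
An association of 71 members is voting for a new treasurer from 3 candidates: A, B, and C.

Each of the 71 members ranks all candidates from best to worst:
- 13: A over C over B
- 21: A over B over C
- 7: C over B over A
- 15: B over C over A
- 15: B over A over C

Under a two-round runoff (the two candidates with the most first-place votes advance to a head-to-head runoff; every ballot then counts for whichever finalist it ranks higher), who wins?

Round 1 first-place votes: A 34, B 30, C 7. A and B advance.
Runoff: A is ranked above B on 34 ballots, B above A on 37.

B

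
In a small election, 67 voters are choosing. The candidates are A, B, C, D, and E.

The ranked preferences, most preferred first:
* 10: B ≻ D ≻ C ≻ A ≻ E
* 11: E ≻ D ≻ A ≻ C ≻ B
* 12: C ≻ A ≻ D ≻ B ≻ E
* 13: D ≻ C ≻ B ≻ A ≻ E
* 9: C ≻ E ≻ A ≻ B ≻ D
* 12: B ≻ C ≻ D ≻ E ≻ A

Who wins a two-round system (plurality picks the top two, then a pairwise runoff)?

C

Round 1 first-place votes: A 0, B 22, C 21, D 13, E 11. B and C advance.
Runoff: B is ranked above C on 22 ballots, C above B on 45.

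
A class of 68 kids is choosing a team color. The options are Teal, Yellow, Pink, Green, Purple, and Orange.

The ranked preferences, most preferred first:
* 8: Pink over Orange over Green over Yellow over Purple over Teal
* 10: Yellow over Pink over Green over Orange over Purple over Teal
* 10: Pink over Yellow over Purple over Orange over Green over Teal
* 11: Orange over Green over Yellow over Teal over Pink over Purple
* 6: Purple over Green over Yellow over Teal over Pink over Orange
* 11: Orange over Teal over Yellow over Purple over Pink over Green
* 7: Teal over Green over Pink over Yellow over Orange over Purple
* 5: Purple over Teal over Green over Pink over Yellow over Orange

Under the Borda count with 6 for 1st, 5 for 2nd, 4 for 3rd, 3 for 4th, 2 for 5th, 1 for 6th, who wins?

Yellow

Teal: 8×1 + 10×1 + 10×1 + 11×3 + 6×3 + 11×5 + 7×6 + 5×5 = 201
Yellow: 8×3 + 10×6 + 10×5 + 11×4 + 6×4 + 11×4 + 7×3 + 5×2 = 277
Pink: 8×6 + 10×5 + 10×6 + 11×2 + 6×2 + 11×2 + 7×4 + 5×3 = 257
Green: 8×4 + 10×4 + 10×2 + 11×5 + 6×5 + 11×1 + 7×5 + 5×4 = 243
Purple: 8×2 + 10×2 + 10×4 + 11×1 + 6×6 + 11×3 + 7×1 + 5×6 = 193
Orange: 8×5 + 10×3 + 10×3 + 11×6 + 6×1 + 11×6 + 7×2 + 5×1 = 257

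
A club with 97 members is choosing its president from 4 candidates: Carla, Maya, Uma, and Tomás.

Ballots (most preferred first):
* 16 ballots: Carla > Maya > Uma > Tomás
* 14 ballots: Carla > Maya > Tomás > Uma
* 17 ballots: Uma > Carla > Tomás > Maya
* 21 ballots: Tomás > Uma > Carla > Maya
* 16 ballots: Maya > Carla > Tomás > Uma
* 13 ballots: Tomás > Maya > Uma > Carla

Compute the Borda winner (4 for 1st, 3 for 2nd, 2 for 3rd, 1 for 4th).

Carla

Carla: 16×4 + 14×4 + 17×3 + 21×2 + 16×3 + 13×1 = 274
Maya: 16×3 + 14×3 + 17×1 + 21×1 + 16×4 + 13×3 = 231
Uma: 16×2 + 14×1 + 17×4 + 21×3 + 16×1 + 13×2 = 219
Tomás: 16×1 + 14×2 + 17×2 + 21×4 + 16×2 + 13×4 = 246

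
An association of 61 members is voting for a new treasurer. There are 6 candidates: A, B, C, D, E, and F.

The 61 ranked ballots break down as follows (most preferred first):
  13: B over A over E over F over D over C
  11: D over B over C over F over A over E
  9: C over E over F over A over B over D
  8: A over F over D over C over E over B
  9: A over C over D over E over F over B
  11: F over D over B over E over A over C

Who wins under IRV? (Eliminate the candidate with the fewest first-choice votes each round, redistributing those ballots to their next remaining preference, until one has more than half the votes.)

F

Round 1: A 17, B 13, C 9, D 11, E 0, F 11. E eliminated.
Round 2: A 17, B 13, C 9, D 11, F 11. C eliminated.
Round 3: A 17, B 13, D 11, F 20. D eliminated.
Round 4: A 17, B 24, F 20. A eliminated.
Round 5: B 24, F 37. F has a majority (≥31).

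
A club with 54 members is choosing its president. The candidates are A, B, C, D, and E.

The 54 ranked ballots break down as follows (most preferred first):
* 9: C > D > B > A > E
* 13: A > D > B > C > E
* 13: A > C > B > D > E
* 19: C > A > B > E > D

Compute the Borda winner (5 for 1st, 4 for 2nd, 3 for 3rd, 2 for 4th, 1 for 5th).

A

A: 9×2 + 13×5 + 13×5 + 19×4 = 224
B: 9×3 + 13×3 + 13×3 + 19×3 = 162
C: 9×5 + 13×2 + 13×4 + 19×5 = 218
D: 9×4 + 13×4 + 13×2 + 19×1 = 133
E: 9×1 + 13×1 + 13×1 + 19×2 = 73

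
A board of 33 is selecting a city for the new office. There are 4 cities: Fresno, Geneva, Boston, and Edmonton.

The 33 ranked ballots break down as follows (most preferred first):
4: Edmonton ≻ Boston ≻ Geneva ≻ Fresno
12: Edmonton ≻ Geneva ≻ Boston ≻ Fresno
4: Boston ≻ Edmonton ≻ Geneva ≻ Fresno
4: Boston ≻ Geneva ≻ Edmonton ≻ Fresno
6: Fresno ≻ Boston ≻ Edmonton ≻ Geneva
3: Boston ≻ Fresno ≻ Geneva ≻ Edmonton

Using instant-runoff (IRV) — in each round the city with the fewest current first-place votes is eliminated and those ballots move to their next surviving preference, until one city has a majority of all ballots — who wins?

Round 1: Fresno 6, Geneva 0, Boston 11, Edmonton 16. Geneva eliminated.
Round 2: Fresno 6, Boston 11, Edmonton 16. Fresno eliminated.
Round 3: Boston 17, Edmonton 16. Boston has a majority (≥17).

Boston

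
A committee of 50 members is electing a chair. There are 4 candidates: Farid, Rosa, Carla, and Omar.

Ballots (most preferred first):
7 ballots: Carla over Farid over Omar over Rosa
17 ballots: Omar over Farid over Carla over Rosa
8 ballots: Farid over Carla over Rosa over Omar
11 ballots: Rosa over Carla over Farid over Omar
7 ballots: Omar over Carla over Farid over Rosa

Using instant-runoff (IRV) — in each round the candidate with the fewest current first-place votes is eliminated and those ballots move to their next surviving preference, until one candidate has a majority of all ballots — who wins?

Round 1: Farid 8, Rosa 11, Carla 7, Omar 24. Carla eliminated.
Round 2: Farid 15, Rosa 11, Omar 24. Rosa eliminated.
Round 3: Farid 26, Omar 24. Farid has a majority (≥26).

Farid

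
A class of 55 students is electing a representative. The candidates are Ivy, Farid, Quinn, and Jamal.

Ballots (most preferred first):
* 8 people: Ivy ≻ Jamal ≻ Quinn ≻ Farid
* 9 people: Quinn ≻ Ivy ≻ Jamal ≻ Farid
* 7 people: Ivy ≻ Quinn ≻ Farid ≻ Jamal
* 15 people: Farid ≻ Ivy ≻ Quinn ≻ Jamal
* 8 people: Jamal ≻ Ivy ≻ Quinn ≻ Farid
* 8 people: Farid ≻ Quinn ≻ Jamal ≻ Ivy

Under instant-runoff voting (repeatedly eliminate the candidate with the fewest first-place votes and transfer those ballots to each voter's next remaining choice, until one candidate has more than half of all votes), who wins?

Ivy

Round 1: Ivy 15, Farid 23, Quinn 9, Jamal 8. Jamal eliminated.
Round 2: Ivy 23, Farid 23, Quinn 9. Quinn eliminated.
Round 3: Ivy 32, Farid 23. Ivy has a majority (≥28).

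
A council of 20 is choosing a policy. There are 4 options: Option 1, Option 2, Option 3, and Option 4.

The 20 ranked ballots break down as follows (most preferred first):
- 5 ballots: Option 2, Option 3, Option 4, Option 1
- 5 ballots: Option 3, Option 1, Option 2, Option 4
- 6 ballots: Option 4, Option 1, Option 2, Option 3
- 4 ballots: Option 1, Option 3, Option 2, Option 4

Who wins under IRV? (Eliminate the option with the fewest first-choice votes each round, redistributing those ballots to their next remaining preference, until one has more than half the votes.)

Option 3

Round 1: Option 1 4, Option 2 5, Option 3 5, Option 4 6. Option 1 eliminated.
Round 2: Option 2 5, Option 3 9, Option 4 6. Option 2 eliminated.
Round 3: Option 3 14, Option 4 6. Option 3 has a majority (≥11).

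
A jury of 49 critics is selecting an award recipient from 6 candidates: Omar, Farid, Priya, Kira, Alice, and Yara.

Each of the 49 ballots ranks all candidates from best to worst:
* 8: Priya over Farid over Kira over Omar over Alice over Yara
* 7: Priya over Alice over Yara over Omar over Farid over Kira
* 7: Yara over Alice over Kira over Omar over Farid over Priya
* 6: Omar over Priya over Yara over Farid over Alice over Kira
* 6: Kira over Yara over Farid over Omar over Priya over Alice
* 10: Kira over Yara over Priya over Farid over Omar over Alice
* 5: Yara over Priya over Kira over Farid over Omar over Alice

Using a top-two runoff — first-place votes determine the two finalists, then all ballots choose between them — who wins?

Priya

Round 1 first-place votes: Omar 6, Farid 0, Priya 15, Kira 16, Alice 0, Yara 12. Kira and Priya advance.
Runoff: Kira is ranked above Priya on 23 ballots, Priya above Kira on 26.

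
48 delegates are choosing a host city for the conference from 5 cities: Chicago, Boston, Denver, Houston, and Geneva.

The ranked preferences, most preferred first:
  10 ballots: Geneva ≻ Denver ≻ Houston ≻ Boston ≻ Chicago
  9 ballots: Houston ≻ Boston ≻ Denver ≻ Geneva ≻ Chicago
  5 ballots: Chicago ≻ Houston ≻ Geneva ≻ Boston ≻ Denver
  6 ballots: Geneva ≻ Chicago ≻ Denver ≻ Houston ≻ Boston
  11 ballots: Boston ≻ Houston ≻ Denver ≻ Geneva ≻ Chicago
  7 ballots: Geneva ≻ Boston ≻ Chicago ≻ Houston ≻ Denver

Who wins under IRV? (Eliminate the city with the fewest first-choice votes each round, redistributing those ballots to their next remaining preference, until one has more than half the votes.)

Round 1: Chicago 5, Boston 11, Denver 0, Houston 9, Geneva 23. Denver eliminated.
Round 2: Chicago 5, Boston 11, Houston 9, Geneva 23. Chicago eliminated.
Round 3: Boston 11, Houston 14, Geneva 23. Boston eliminated.
Round 4: Houston 25, Geneva 23. Houston has a majority (≥25).

Houston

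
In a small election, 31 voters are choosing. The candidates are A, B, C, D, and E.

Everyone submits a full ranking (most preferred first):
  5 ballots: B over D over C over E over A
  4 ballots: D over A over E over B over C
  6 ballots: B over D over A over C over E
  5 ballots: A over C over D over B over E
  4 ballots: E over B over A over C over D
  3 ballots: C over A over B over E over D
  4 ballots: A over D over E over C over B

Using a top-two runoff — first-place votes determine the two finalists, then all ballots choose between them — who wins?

A

Round 1 first-place votes: A 9, B 11, C 3, D 4, E 4. B and A advance.
Runoff: B is ranked above A on 15 ballots, A above B on 16.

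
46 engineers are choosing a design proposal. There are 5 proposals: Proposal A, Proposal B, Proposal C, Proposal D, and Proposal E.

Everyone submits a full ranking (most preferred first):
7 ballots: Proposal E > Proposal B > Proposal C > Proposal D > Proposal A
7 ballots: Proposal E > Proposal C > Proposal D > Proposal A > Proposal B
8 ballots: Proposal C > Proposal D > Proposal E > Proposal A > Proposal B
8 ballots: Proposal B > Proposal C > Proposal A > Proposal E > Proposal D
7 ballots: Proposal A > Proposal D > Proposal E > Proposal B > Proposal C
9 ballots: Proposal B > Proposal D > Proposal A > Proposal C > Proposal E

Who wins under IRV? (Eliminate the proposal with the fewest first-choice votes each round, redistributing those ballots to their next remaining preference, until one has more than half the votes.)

Round 1: Proposal A 7, Proposal B 17, Proposal C 8, Proposal D 0, Proposal E 14. Proposal D eliminated.
Round 2: Proposal A 7, Proposal B 17, Proposal C 8, Proposal E 14. Proposal A eliminated.
Round 3: Proposal B 17, Proposal C 8, Proposal E 21. Proposal C eliminated.
Round 4: Proposal B 17, Proposal E 29. Proposal E has a majority (≥24).

Proposal E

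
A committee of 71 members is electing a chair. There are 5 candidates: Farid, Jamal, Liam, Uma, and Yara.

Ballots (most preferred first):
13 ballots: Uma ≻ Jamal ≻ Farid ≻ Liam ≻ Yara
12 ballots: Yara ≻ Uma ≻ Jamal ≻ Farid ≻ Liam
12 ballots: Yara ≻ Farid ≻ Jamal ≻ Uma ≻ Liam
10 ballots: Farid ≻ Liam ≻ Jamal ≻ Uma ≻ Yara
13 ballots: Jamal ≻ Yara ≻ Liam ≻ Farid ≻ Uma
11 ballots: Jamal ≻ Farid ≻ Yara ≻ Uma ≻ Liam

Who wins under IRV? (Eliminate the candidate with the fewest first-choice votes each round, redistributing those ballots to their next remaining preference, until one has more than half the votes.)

Round 1: Farid 10, Jamal 24, Liam 0, Uma 13, Yara 24. Liam eliminated.
Round 2: Farid 10, Jamal 24, Uma 13, Yara 24. Farid eliminated.
Round 3: Jamal 34, Uma 13, Yara 24. Uma eliminated.
Round 4: Jamal 47, Yara 24. Jamal has a majority (≥36).

Jamal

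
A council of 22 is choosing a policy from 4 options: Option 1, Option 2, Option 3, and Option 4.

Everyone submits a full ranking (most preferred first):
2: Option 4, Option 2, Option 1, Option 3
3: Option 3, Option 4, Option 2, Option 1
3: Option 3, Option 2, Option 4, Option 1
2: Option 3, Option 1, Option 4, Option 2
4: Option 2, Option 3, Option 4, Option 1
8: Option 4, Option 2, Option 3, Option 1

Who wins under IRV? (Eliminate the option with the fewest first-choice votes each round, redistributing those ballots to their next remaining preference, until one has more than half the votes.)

Option 3

Round 1: Option 1 0, Option 2 4, Option 3 8, Option 4 10. Option 1 eliminated.
Round 2: Option 2 4, Option 3 8, Option 4 10. Option 2 eliminated.
Round 3: Option 3 12, Option 4 10. Option 3 has a majority (≥12).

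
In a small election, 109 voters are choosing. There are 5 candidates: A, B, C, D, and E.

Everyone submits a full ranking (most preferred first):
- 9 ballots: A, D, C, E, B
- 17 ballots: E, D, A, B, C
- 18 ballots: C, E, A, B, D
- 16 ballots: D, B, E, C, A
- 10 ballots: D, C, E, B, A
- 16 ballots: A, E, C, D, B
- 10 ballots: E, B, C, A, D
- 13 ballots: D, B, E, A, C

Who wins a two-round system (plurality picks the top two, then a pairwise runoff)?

Round 1 first-place votes: A 25, B 0, C 18, D 39, E 27. D and E advance.
Runoff: D is ranked above E on 48 ballots, E above D on 61.

E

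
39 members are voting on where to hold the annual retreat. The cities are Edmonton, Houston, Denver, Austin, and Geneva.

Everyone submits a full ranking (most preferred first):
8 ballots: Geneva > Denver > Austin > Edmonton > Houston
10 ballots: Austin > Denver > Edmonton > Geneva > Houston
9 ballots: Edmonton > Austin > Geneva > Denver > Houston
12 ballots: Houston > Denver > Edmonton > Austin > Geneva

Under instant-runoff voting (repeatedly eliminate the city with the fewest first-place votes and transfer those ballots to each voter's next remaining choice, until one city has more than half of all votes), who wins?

Round 1: Edmonton 9, Houston 12, Denver 0, Austin 10, Geneva 8. Denver eliminated.
Round 2: Edmonton 9, Houston 12, Austin 10, Geneva 8. Geneva eliminated.
Round 3: Edmonton 9, Houston 12, Austin 18. Edmonton eliminated.
Round 4: Houston 12, Austin 27. Austin has a majority (≥20).

Austin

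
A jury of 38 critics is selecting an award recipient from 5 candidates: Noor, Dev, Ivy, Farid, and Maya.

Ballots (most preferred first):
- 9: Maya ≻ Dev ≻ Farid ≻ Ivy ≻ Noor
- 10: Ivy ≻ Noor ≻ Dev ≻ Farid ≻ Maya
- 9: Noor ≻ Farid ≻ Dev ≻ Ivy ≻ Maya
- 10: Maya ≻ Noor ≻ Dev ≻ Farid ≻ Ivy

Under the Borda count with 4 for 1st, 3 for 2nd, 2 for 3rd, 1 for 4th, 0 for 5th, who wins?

Noor: 9×0 + 10×3 + 9×4 + 10×3 = 96
Dev: 9×3 + 10×2 + 9×2 + 10×2 = 85
Ivy: 9×1 + 10×4 + 9×1 + 10×0 = 58
Farid: 9×2 + 10×1 + 9×3 + 10×1 = 65
Maya: 9×4 + 10×0 + 9×0 + 10×4 = 76

Noor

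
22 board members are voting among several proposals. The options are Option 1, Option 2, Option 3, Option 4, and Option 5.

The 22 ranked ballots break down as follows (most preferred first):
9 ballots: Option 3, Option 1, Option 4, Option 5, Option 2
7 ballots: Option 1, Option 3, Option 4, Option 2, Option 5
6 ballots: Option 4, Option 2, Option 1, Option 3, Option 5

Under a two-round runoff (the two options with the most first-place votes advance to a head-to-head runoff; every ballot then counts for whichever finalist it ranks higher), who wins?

Round 1 first-place votes: Option 1 7, Option 2 0, Option 3 9, Option 4 6, Option 5 0. Option 3 and Option 1 advance.
Runoff: Option 3 is ranked above Option 1 on 9 ballots, Option 1 above Option 3 on 13.

Option 1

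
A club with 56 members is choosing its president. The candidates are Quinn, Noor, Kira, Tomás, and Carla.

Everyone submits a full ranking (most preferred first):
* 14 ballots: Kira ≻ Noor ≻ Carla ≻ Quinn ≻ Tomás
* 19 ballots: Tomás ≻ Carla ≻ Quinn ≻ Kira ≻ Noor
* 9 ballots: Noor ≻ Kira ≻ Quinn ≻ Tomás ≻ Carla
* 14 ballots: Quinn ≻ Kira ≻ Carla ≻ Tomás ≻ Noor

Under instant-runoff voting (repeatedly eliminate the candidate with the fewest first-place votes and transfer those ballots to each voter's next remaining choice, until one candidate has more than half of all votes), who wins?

Round 1: Quinn 14, Noor 9, Kira 14, Tomás 19, Carla 0. Carla eliminated.
Round 2: Quinn 14, Noor 9, Kira 14, Tomás 19. Noor eliminated.
Round 3: Quinn 14, Kira 23, Tomás 19. Quinn eliminated.
Round 4: Kira 37, Tomás 19. Kira has a majority (≥29).

Kira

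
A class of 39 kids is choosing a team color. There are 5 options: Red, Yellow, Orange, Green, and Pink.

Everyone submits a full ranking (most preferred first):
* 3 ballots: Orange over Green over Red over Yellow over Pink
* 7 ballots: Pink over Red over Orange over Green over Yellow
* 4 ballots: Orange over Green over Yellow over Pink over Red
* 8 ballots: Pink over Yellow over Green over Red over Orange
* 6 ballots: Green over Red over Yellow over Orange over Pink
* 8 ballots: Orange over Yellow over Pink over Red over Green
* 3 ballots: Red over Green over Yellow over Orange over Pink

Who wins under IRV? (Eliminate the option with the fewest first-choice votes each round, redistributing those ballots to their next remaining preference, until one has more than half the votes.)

Orange

Round 1: Red 3, Yellow 0, Orange 15, Green 6, Pink 15. Yellow eliminated.
Round 2: Red 3, Orange 15, Green 6, Pink 15. Red eliminated.
Round 3: Orange 15, Green 9, Pink 15. Green eliminated.
Round 4: Orange 24, Pink 15. Orange has a majority (≥20).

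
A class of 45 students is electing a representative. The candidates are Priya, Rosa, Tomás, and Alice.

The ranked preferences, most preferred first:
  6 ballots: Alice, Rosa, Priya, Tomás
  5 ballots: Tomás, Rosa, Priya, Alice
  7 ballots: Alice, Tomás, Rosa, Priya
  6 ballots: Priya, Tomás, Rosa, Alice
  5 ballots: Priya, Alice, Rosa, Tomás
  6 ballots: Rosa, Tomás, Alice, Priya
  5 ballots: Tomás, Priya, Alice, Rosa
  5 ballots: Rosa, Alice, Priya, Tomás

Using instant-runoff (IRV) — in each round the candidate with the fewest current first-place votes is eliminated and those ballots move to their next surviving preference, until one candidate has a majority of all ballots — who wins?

Round 1: Priya 11, Rosa 11, Tomás 10, Alice 13. Tomás eliminated.
Round 2: Priya 16, Rosa 16, Alice 13. Alice eliminated.
Round 3: Priya 16, Rosa 29. Rosa has a majority (≥23).

Rosa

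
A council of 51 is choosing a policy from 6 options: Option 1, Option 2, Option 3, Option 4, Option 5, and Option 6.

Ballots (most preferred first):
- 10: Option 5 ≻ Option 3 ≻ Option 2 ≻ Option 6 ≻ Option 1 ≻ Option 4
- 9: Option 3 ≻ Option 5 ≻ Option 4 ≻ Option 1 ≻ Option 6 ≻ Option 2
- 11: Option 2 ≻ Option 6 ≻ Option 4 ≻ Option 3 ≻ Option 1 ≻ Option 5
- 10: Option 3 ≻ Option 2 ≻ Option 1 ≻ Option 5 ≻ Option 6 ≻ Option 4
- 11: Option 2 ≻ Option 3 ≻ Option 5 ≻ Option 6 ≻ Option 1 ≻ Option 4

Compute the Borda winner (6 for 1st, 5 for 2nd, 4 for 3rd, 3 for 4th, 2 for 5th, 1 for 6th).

Option 1: 10×2 + 9×3 + 11×2 + 10×4 + 11×2 = 131
Option 2: 10×4 + 9×1 + 11×6 + 10×5 + 11×6 = 231
Option 3: 10×5 + 9×6 + 11×3 + 10×6 + 11×5 = 252
Option 4: 10×1 + 9×4 + 11×4 + 10×1 + 11×1 = 111
Option 5: 10×6 + 9×5 + 11×1 + 10×3 + 11×4 = 190
Option 6: 10×3 + 9×2 + 11×5 + 10×2 + 11×3 = 156

Option 3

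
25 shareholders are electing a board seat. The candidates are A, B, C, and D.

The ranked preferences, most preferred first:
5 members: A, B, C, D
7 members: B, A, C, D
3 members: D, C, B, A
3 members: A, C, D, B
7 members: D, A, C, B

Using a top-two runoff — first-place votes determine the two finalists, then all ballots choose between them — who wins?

A

Round 1 first-place votes: A 8, B 7, C 0, D 10. D and A advance.
Runoff: D is ranked above A on 10 ballots, A above D on 15.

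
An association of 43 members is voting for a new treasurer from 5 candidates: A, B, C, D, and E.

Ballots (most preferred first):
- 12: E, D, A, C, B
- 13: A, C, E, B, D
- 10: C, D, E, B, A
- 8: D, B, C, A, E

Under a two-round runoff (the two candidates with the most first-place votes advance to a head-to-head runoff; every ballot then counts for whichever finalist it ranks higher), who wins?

E

Round 1 first-place votes: A 13, B 0, C 10, D 8, E 12. A and E advance.
Runoff: A is ranked above E on 21 ballots, E above A on 22.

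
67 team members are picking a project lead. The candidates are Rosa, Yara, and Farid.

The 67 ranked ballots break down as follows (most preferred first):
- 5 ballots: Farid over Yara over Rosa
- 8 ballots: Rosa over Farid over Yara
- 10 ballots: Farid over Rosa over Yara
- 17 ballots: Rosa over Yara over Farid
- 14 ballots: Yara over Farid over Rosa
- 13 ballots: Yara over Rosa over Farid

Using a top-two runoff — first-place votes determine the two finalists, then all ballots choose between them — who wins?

Round 1 first-place votes: Rosa 25, Yara 27, Farid 15. Yara and Rosa advance.
Runoff: Yara is ranked above Rosa on 32 ballots, Rosa above Yara on 35.

Rosa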